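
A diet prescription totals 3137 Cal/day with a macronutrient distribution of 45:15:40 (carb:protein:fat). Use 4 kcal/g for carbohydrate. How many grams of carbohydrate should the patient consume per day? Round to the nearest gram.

353 g/day

Carbohydrate energy = 45% × 3137 = 1411.65 kcal.
At 4 kcal/g: 1411.65 ÷ 4 = 352.9125 g.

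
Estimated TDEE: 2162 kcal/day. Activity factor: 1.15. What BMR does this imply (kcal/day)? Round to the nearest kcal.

BMR = TEE ÷ activity factor = 2162 ÷ 1.15 = 1880 kcal/day.

1880 kcal/day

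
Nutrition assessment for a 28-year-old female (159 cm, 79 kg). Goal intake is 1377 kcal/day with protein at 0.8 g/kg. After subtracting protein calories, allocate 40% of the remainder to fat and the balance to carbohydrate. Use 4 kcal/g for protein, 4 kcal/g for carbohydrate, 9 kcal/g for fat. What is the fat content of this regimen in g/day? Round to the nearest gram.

Protein = 0.8 × 79 = 63.2 g → 63.2 × 4 = 252.8 kcal.
Non-protein calories = 1377 − 252.8 = 1124.2 kcal.
Fat: 40% × 1124.2 = 449.68 kcal; carbohydrate: 674.52 kcal.
Fat: 449.68 kcal ÷ 9 kcal/g = 49.9644 g.

50 g/day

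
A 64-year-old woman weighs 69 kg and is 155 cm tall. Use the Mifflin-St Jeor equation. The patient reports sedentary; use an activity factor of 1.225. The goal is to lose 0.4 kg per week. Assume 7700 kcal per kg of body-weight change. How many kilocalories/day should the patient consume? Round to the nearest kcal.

1003 kilocalories/day

Mifflin-St Jeor (female): BMR = 10(69) + 6.25(155) − 5(64) − 161 = 690 + 968.75 − 320 − 161 = 1177.75 kcal/day.
TEE = 1177.75 × 1.225 = 1442.7438 kcal/day.
Required daily deficit = 0.4 × 7700 ÷ 7 = 440 kcal/day.
Target intake = 1442.7438 − 440 = 1002.7438 kcal/day.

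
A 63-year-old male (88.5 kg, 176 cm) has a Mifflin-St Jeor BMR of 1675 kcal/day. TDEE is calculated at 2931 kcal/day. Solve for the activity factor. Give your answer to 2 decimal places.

Activity factor = TEE ÷ BMR = 2931 ÷ 1675 = 1.75.

1.75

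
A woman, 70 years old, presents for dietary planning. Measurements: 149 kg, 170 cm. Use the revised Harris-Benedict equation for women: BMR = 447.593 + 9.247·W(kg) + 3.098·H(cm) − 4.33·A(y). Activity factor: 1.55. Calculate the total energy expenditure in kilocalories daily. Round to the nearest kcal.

3176 kilocalories daily

Harris-Benedict: BMR = 447.593 + 9.247(149) + 3.098(170) − 4.33(70) = 2048.956 kcal/day.
TEE = BMR × activity factor = 2048.956 × 1.55 = 3175.8818 kcal/day.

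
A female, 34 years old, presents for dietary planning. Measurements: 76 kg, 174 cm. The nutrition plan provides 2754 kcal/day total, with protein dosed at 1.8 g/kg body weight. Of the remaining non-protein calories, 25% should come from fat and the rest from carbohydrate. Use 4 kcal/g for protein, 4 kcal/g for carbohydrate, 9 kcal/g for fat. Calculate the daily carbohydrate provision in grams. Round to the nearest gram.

414 g/day

Protein = 1.8 × 76 = 136.8 g → 136.8 × 4 = 547.2 kcal.
Non-protein calories = 2754 − 547.2 = 2206.8 kcal.
Fat: 25% × 2206.8 = 551.7 kcal; carbohydrate: 1655.1 kcal.
Carbohydrate: 1655.1 kcal ÷ 4 kcal/g = 413.775 g.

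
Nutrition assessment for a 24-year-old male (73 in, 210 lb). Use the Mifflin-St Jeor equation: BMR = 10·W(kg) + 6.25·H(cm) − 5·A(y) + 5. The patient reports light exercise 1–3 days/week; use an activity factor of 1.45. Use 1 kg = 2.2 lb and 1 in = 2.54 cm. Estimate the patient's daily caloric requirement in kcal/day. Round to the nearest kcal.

Convert to metric: weight = 210 ÷ 2.2 = 95.4545 kg; height = 73 × 2.54 = 185.42 cm.
Mifflin-St Jeor (male): BMR = 10(95.4545) + 6.25(185.42) − 5(24) + 5 = 954.5455 + 1158.875 − 120 + 5 = 1998.4205 kcal/day.
TEE = BMR × activity factor = 1998.4205 × 1.45 = 2897.7097 kcal/day.

2898 kcal/day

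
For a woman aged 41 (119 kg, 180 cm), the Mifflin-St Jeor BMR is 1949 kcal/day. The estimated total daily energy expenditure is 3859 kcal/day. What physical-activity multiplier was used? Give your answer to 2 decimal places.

Activity factor = TEE ÷ BMR = 3859 ÷ 1949 = 1.98.

1.98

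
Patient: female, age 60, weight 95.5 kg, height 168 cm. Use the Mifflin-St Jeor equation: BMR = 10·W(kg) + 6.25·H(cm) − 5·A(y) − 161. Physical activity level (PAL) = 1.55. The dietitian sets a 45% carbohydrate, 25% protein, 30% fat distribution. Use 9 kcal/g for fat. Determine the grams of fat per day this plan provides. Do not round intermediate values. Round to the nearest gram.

80 g/day

Mifflin-St Jeor (female): BMR = 10(95.5) + 6.25(168) − 5(60) − 161 = 955 + 1050 − 300 − 161 = 1544 kcal/day.
TEE = 1544 × 1.55 = 2393.2 kcal/day.
Fat energy = 30% × 2393.2 = 717.96 kcal.
Fat = 717.96 ÷ 9 kcal/g = 79.7733 g.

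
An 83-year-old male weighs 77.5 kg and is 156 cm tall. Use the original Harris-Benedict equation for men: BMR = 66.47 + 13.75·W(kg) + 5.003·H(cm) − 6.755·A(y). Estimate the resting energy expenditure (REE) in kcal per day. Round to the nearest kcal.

Harris-Benedict: BMR = 66.47 + 13.75(77.5) + 5.003(156) − 6.755(83) = 1351.898 kcal/day.

1352 kcal per day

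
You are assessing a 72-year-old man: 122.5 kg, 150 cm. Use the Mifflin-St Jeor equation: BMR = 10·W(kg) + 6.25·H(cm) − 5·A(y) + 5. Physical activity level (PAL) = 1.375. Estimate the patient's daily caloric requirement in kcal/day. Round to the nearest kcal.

2485 kcal/day

Mifflin-St Jeor (male): BMR = 10(122.5) + 6.25(150) − 5(72) + 5 = 1225 + 937.5 − 360 + 5 = 1807.5 kcal/day.
TEE = BMR × activity factor = 1807.5 × 1.375 = 2485.3125 kcal/day.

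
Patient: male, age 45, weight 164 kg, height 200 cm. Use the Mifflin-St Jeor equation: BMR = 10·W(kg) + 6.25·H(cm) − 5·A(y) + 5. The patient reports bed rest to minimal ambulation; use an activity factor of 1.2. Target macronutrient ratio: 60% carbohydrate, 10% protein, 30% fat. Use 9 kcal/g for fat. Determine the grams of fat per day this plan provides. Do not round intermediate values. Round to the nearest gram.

107 g/day

Mifflin-St Jeor (male): BMR = 10(164) + 6.25(200) − 5(45) + 5 = 1640 + 1250 − 225 + 5 = 2670 kcal/day.
TEE = 2670 × 1.2 = 3204 kcal/day.
Fat energy = 30% × 3204 = 961.2 kcal.
Fat = 961.2 ÷ 9 kcal/g = 106.8 g.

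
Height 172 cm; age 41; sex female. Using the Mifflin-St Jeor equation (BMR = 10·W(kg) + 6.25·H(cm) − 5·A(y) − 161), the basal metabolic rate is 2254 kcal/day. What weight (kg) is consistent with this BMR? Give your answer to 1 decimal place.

2254 = 10·W + 6.25(172) − 5(41) − 161
10·W = 2254 − 709 = 1545, so W = 154.5 kg.

154.5 kg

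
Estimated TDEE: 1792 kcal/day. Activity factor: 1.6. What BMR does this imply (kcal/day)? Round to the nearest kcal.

BMR = TEE ÷ activity factor = 1792 ÷ 1.6 = 1120 kcal/day.

1120 kcal/day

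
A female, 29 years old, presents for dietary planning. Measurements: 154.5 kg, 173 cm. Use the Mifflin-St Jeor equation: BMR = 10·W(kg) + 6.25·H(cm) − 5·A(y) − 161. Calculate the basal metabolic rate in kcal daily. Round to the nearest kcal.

Mifflin-St Jeor (female): BMR = 10(154.5) + 6.25(173) − 5(29) − 161 = 1545 + 1081.25 − 145 − 161 = 2320.25 kcal/day.

2320 kcal daily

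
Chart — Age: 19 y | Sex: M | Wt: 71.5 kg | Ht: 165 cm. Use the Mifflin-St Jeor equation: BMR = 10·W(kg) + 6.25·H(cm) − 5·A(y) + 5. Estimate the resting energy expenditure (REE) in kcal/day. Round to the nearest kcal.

Mifflin-St Jeor (male): BMR = 10(71.5) + 6.25(165) − 5(19) + 5 = 715 + 1031.25 − 95 + 5 = 1656.25 kcal/day.

1656 kcal/day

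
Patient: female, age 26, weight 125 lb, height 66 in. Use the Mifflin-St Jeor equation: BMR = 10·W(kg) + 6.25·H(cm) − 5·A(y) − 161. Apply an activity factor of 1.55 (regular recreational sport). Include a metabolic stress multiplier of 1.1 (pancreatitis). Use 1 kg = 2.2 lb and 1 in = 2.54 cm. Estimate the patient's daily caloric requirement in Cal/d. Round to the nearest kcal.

2259 Cal/d

Convert to metric: weight = 125 ÷ 2.2 = 56.8182 kg; height = 66 × 2.54 = 167.64 cm.
Mifflin-St Jeor (female): BMR = 10(56.8182) + 6.25(167.64) − 5(26) − 161 = 568.1818 + 1047.75 − 130 − 161 = 1324.9318 kcal/day.
TEE = BMR × activity factor = 1324.9318 × 1.55 = 2053.6443 kcal/day.
Apply stress factor: 2053.6443 × 1.1 = 2259.0088 kcal/day.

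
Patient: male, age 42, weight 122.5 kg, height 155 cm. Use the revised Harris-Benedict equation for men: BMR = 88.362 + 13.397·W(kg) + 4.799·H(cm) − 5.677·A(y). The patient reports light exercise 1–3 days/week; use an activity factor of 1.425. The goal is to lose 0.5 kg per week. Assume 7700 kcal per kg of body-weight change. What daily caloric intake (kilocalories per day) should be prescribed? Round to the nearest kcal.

Harris-Benedict: BMR = 88.362 + 13.397(122.5) + 4.799(155) − 5.677(42) = 2234.9055 kcal/day.
TEE = 2234.9055 × 1.425 = 3184.7403 kcal/day.
Required daily deficit = 0.5 × 7700 ÷ 7 = 550 kcal/day.
Target intake = 3184.7403 − 550 = 2634.7403 kcal/day.

2635 kilocalories per day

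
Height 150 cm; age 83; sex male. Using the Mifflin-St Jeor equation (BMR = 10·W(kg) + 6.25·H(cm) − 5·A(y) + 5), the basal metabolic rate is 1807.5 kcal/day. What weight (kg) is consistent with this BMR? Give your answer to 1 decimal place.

128.0 kg

1807.5 = 10·W + 6.25(150) − 5(83) + 5
10·W = 1807.5 − 527.5 = 1280, so W = 128 kg.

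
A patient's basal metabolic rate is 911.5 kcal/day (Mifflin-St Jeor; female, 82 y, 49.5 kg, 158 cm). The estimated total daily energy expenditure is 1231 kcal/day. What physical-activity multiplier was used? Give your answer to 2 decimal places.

Activity factor = TEE ÷ BMR = 1231 ÷ 911.5 = 1.351.

1.35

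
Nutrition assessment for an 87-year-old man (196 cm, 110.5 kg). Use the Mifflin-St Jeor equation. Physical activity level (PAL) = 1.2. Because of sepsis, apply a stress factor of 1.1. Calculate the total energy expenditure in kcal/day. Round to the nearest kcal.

Mifflin-St Jeor (male): BMR = 10(110.5) + 6.25(196) − 5(87) + 5 = 1105 + 1225 − 435 + 5 = 1900 kcal/day.
TEE = BMR × activity factor = 1900 × 1.2 = 2280 kcal/day.
Apply stress factor: 2280 × 1.1 = 2508 kcal/day.

2508 kcal/day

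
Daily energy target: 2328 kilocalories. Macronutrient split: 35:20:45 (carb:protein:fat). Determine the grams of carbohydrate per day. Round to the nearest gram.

Carbohydrate energy = 35% × 2328 = 814.8 kcal.
At 4 kcal/g: 814.8 ÷ 4 = 203.7 g.

204 g/day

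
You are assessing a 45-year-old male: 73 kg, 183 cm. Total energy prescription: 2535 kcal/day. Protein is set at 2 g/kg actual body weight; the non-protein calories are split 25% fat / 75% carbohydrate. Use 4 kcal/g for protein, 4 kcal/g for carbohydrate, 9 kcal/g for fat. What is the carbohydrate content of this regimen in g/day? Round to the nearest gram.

366 g/day

Protein = 2 × 73 = 146 g → 146 × 4 = 584 kcal.
Non-protein calories = 2535 − 584 = 1951 kcal.
Fat: 25% × 1951 = 487.75 kcal; carbohydrate: 1463.25 kcal.
Carbohydrate: 1463.25 kcal ÷ 4 kcal/g = 365.8125 g.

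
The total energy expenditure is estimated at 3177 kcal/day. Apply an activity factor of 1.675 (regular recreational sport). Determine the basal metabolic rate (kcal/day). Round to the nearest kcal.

BMR = TEE ÷ activity factor = 3177 ÷ 1.675 = 1896.7164 kcal/day.

1897 kcal/day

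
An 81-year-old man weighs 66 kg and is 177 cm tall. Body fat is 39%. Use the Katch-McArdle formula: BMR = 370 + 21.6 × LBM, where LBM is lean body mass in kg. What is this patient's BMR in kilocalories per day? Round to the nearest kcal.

1240 kilocalories per day

LBM = 66 × (1 − 0.39) = 40.26 kg. Katch-McArdle: BMR = 370 + 21.6 × 40.26 = 1239.616 kcal/day.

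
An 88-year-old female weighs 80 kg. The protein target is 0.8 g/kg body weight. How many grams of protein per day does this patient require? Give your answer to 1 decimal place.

64.0 g/day

Protein = 0.8 g/kg × 80 kg = 64 g/day.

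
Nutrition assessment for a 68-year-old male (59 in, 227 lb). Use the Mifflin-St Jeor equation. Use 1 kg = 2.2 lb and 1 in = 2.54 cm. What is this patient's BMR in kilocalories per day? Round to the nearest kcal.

Convert to metric: weight = 227 ÷ 2.2 = 103.1818 kg; height = 59 × 2.54 = 149.86 cm.
Mifflin-St Jeor (male): BMR = 10(103.1818) + 6.25(149.86) − 5(68) + 5 = 1031.8182 + 936.625 − 340 + 5 = 1633.4432 kcal/day.

1633 kilocalories per day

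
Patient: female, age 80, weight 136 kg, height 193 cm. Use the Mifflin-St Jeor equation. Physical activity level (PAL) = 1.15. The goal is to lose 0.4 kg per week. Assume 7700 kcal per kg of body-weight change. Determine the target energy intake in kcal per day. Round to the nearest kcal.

1866 kcal per day

Mifflin-St Jeor (female): BMR = 10(136) + 6.25(193) − 5(80) − 161 = 1360 + 1206.25 − 400 − 161 = 2005.25 kcal/day.
TEE = 2005.25 × 1.15 = 2306.0375 kcal/day.
Required daily deficit = 0.4 × 7700 ÷ 7 = 440 kcal/day.
Target intake = 2306.0375 − 440 = 1866.0375 kcal/day.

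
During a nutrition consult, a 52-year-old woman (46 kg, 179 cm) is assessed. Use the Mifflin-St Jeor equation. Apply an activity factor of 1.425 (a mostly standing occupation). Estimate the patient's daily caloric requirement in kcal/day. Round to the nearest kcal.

Mifflin-St Jeor (female): BMR = 10(46) + 6.25(179) − 5(52) − 161 = 460 + 1118.75 − 260 − 161 = 1157.75 kcal/day.
TEE = BMR × activity factor = 1157.75 × 1.425 = 1649.7938 kcal/day.

1650 kcal/day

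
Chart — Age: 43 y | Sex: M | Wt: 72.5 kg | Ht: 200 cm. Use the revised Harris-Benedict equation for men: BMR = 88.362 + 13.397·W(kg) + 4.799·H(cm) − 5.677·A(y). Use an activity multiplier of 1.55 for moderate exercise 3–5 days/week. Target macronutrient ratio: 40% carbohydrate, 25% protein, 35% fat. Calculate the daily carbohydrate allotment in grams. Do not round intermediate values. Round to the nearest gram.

275 g/day

Harris-Benedict: BMR = 88.362 + 13.397(72.5) + 4.799(200) − 5.677(43) = 1775.3335 kcal/day.
TEE = 1775.3335 × 1.55 = 2751.7669 kcal/day.
Carbohydrate energy = 40% × 2751.7669 = 1100.7068 kcal.
Carbohydrate = 1100.7068 ÷ 4 kcal/g = 275.1767 g.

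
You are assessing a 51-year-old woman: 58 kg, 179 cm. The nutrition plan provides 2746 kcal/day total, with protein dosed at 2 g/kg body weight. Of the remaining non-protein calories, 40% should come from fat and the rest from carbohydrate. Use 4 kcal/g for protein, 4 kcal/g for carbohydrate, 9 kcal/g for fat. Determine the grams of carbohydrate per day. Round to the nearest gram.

Protein = 2 × 58 = 116 g → 116 × 4 = 464 kcal.
Non-protein calories = 2746 − 464 = 2282 kcal.
Fat: 40% × 2282 = 912.8 kcal; carbohydrate: 1369.2 kcal.
Carbohydrate: 1369.2 kcal ÷ 4 kcal/g = 342.3 g.

342 g/day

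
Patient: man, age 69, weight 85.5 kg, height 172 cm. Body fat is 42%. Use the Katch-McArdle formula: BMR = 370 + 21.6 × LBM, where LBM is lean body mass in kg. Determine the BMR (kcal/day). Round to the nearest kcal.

LBM = 85.5 × (1 − 0.42) = 49.59 kg. Katch-McArdle: BMR = 370 + 21.6 × 49.59 = 1441.144 kcal/day.

1441 kcal/day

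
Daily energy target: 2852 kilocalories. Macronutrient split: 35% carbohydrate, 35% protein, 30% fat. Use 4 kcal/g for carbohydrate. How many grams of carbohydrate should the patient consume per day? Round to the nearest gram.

Carbohydrate energy = 35% × 2852 = 998.2 kcal.
At 4 kcal/g: 998.2 ÷ 4 = 249.55 g.

250 g/day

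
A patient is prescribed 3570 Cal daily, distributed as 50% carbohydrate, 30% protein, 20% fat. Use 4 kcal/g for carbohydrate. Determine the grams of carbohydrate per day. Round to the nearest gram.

Carbohydrate energy = 50% × 3570 = 1785 kcal.
At 4 kcal/g: 1785 ÷ 4 = 446.25 g.

446 g/day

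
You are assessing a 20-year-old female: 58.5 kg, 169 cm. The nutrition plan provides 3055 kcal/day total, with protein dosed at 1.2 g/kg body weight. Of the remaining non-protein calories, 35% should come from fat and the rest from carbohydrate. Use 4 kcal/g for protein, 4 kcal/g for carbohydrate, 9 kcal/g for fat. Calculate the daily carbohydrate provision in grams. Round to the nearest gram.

Protein = 1.2 × 58.5 = 70.2 g → 70.2 × 4 = 280.8 kcal.
Non-protein calories = 3055 − 280.8 = 2774.2 kcal.
Fat: 35% × 2774.2 = 970.97 kcal; carbohydrate: 1803.23 kcal.
Carbohydrate: 1803.23 kcal ÷ 4 kcal/g = 450.8075 g.

451 g/day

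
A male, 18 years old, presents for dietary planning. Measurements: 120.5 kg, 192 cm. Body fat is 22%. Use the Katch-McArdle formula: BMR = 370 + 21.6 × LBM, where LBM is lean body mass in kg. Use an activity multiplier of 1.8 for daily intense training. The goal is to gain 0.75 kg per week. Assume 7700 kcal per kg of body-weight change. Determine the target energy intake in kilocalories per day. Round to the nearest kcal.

LBM = 120.5 × (1 − 0.22) = 93.99 kg. Katch-McArdle: BMR = 370 + 21.6 × 93.99 = 2400.184 kcal/day.
TEE = 2400.184 × 1.8 = 4320.3312 kcal/day.
Required daily surplus = 0.75 × 7700 ÷ 7 = 825 kcal/day.
Target intake = 4320.3312 + 825 = 5145.3312 kcal/day.

5145 kilocalories per day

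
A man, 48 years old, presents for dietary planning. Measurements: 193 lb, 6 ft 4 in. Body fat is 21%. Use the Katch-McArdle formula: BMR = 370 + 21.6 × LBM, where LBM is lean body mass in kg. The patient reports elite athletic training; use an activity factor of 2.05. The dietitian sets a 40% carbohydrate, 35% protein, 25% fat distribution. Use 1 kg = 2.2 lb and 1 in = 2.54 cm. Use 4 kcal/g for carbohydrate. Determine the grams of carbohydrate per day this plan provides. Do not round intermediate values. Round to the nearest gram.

383 g/day

Convert to metric: weight = 193 ÷ 2.2 = 87.7273 kg; height = (6×12 + 4) × 2.54 = 76 × 2.54 = 193.04 cm.
LBM = 87.7273 × (1 − 0.21) = 69.3045 kg. Katch-McArdle: BMR = 370 + 21.6 × 69.3045 = 1866.9782 kcal/day.
TEE = 1866.9782 × 2.05 = 3827.3053 kcal/day.
Carbohydrate energy = 40% × 3827.3053 = 1530.9221 kcal.
Carbohydrate = 1530.9221 ÷ 4 kcal/g = 382.7305 g.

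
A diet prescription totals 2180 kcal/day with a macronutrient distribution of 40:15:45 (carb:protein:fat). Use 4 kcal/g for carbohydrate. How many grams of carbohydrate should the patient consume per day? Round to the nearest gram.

218 g/day

Carbohydrate energy = 40% × 2180 = 872 kcal.
At 4 kcal/g: 872 ÷ 4 = 218 g.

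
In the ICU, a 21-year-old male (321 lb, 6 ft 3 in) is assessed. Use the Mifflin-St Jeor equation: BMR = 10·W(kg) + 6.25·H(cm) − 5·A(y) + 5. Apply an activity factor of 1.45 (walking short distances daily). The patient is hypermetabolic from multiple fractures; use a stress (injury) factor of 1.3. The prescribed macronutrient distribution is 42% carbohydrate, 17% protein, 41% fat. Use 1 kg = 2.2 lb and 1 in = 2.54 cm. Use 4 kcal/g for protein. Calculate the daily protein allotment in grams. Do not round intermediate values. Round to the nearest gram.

Convert to metric: weight = 321 ÷ 2.2 = 145.9091 kg; height = (6×12 + 3) × 2.54 = 75 × 2.54 = 190.5 cm.
Mifflin-St Jeor (male): BMR = 10(145.9091) + 6.25(190.5) − 5(21) + 5 = 1459.0909 + 1190.625 − 105 + 5 = 2549.7159 kcal/day.
TEE = 2549.7159 × 1.45 = 3697.0881 kcal/day.
With stress factor 1.3: 3697.0881 × 1.3 = 4806.2145 kcal/day.
Protein energy = 17% × 4806.2145 = 817.0565 kcal.
Protein = 817.0565 ÷ 4 kcal/g = 204.2641 g.

204 g/day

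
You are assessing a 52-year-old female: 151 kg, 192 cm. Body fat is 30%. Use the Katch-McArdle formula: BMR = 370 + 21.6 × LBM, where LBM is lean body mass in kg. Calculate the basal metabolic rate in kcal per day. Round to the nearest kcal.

2653 kcal per day

LBM = 151 × (1 − 0.3) = 105.7 kg. Katch-McArdle: BMR = 370 + 21.6 × 105.7 = 2653.12 kcal/day.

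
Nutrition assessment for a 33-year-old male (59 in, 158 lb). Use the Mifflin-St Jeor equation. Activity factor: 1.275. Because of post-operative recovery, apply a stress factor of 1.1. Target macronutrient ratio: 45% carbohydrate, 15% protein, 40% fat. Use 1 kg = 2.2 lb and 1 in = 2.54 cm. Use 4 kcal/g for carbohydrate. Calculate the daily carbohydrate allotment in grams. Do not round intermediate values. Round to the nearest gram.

236 g/day

Convert to metric: weight = 158 ÷ 2.2 = 71.8182 kg; height = 59 × 2.54 = 149.86 cm.
Mifflin-St Jeor (male): BMR = 10(71.8182) + 6.25(149.86) − 5(33) + 5 = 718.1818 + 936.625 − 165 + 5 = 1494.8068 kcal/day.
TEE = 1494.8068 × 1.275 = 1905.8787 kcal/day.
With stress factor 1.1: 1905.8787 × 1.1 = 2096.4666 kcal/day.
Carbohydrate energy = 45% × 2096.4666 = 943.41 kcal.
Carbohydrate = 943.41 ÷ 4 kcal/g = 235.8525 g.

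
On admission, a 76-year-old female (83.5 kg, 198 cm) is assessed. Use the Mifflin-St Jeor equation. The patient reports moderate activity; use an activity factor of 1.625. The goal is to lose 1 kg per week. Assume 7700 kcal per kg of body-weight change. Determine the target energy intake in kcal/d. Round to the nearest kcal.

Mifflin-St Jeor (female): BMR = 10(83.5) + 6.25(198) − 5(76) − 161 = 835 + 1237.5 − 380 − 161 = 1531.5 kcal/day.
TEE = 1531.5 × 1.625 = 2488.6875 kcal/day.
Required daily deficit = 1 × 7700 ÷ 7 = 1100 kcal/day.
Target intake = 2488.6875 − 1100 = 1388.6875 kcal/day.

1389 kcal/d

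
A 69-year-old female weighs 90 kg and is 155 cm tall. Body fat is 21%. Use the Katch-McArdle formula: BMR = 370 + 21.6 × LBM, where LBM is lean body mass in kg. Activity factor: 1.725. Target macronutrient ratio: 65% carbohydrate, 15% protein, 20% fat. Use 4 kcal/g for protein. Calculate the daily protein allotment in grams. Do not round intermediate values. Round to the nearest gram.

LBM = 90 × (1 − 0.21) = 71.1 kg. Katch-McArdle: BMR = 370 + 21.6 × 71.1 = 1905.76 kcal/day.
TEE = 1905.76 × 1.725 = 3287.436 kcal/day.
Protein energy = 15% × 3287.436 = 493.1154 kcal.
Protein = 493.1154 ÷ 4 kcal/g = 123.2789 g.

123 g/day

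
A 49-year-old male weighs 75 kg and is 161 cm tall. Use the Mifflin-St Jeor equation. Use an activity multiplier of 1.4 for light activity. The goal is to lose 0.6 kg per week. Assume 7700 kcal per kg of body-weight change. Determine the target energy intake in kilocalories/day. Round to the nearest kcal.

Mifflin-St Jeor (male): BMR = 10(75) + 6.25(161) − 5(49) + 5 = 750 + 1006.25 − 245 + 5 = 1516.25 kcal/day.
TEE = 1516.25 × 1.4 = 2122.75 kcal/day.
Required daily deficit = 0.6 × 7700 ÷ 7 = 660 kcal/day.
Target intake = 2122.75 − 660 = 1462.75 kcal/day.

1463 kilocalories/day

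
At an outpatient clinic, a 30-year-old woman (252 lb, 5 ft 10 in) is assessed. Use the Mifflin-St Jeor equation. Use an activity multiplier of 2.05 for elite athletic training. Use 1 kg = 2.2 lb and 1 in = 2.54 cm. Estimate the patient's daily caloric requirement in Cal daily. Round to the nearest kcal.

3989 Cal daily

Convert to metric: weight = 252 ÷ 2.2 = 114.5455 kg; height = (5×12 + 10) × 2.54 = 70 × 2.54 = 177.8 cm.
Mifflin-St Jeor (female): BMR = 10(114.5455) + 6.25(177.8) − 5(30) − 161 = 1145.4545 + 1111.25 − 150 − 161 = 1945.7045 kcal/day.
TEE = BMR × activity factor = 1945.7045 × 2.05 = 3988.6943 kcal/day.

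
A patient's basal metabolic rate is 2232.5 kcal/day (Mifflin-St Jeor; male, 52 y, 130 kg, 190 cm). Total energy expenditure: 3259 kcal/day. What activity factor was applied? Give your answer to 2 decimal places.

1.46

Activity factor = TEE ÷ BMR = 3259 ÷ 2232.5 = 1.46.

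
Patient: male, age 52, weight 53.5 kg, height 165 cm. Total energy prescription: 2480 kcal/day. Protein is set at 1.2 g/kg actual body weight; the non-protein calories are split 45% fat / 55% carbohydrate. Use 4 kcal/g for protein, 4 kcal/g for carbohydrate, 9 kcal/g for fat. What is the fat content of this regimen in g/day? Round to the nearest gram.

111 g/day

Protein = 1.2 × 53.5 = 64.2 g → 64.2 × 4 = 256.8 kcal.
Non-protein calories = 2480 − 256.8 = 2223.2 kcal.
Fat: 45% × 2223.2 = 1000.44 kcal; carbohydrate: 1222.76 kcal.
Fat: 1000.44 kcal ÷ 9 kcal/g = 111.16 g.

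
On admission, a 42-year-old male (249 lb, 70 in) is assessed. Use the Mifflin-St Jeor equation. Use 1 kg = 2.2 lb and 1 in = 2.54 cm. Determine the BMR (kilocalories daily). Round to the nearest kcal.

2038 kilocalories daily

Convert to metric: weight = 249 ÷ 2.2 = 113.1818 kg; height = 70 × 2.54 = 177.8 cm.
Mifflin-St Jeor (male): BMR = 10(113.1818) + 6.25(177.8) − 5(42) + 5 = 1131.8182 + 1111.25 − 210 + 5 = 2038.0682 kcal/day.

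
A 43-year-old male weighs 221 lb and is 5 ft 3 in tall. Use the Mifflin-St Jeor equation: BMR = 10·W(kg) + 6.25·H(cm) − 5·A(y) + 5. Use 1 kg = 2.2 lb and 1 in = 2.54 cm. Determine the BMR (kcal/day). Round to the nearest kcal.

Convert to metric: weight = 221 ÷ 2.2 = 100.4545 kg; height = (5×12 + 3) × 2.54 = 63 × 2.54 = 160.02 cm.
Mifflin-St Jeor (male): BMR = 10(100.4545) + 6.25(160.02) − 5(43) + 5 = 1004.5455 + 1000.125 − 215 + 5 = 1794.6705 kcal/day.

1795 kcal/day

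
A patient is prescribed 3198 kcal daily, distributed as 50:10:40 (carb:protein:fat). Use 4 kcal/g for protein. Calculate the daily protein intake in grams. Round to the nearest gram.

Protein energy = 10% × 3198 = 319.8 kcal.
At 4 kcal/g: 319.8 ÷ 4 = 79.95 g.

80 g/day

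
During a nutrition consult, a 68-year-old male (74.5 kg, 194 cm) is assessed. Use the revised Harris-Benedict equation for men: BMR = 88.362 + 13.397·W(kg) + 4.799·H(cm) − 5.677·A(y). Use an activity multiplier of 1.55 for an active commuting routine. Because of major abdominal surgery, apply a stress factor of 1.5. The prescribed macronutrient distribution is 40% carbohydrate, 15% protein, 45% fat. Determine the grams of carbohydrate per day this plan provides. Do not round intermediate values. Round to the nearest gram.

Harris-Benedict: BMR = 88.362 + 13.397(74.5) + 4.799(194) − 5.677(68) = 1631.4085 kcal/day.
TEE = 1631.4085 × 1.55 = 2528.6832 kcal/day.
With stress factor 1.5: 2528.6832 × 1.5 = 3793.0248 kcal/day.
Carbohydrate energy = 40% × 3793.0248 = 1517.2099 kcal.
Carbohydrate = 1517.2099 ÷ 4 kcal/g = 379.3025 g.

379 g/day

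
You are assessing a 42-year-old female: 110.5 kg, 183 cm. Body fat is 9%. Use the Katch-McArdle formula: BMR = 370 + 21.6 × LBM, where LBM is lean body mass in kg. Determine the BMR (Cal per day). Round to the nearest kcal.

LBM = 110.5 × (1 − 0.09) = 100.555 kg. Katch-McArdle: BMR = 370 + 21.6 × 100.555 = 2541.988 kcal/day.

2542 Cal per day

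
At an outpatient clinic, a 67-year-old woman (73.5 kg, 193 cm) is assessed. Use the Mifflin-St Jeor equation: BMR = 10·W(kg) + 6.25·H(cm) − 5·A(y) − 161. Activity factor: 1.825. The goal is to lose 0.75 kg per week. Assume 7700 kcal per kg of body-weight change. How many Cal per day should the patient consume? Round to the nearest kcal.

Mifflin-St Jeor (female): BMR = 10(73.5) + 6.25(193) − 5(67) − 161 = 735 + 1206.25 − 335 − 161 = 1445.25 kcal/day.
TEE = 1445.25 × 1.825 = 2637.5813 kcal/day.
Required daily deficit = 0.75 × 7700 ÷ 7 = 825 kcal/day.
Target intake = 2637.5813 − 825 = 1812.5813 kcal/day.

1813 Cal per day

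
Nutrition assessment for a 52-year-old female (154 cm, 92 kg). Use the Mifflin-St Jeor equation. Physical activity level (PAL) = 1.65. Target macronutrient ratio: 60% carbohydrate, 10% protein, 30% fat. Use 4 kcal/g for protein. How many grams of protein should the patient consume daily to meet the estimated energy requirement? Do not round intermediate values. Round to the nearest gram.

60 g/day

Mifflin-St Jeor (female): BMR = 10(92) + 6.25(154) − 5(52) − 161 = 920 + 962.5 − 260 − 161 = 1461.5 kcal/day.
TEE = 1461.5 × 1.65 = 2411.475 kcal/day.
Protein energy = 10% × 2411.475 = 241.1475 kcal.
Protein = 241.1475 ÷ 4 kcal/g = 60.2869 g.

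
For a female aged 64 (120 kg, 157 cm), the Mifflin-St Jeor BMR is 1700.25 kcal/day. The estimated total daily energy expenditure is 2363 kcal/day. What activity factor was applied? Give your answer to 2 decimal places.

1.39

Activity factor = TEE ÷ BMR = 2363 ÷ 1700.25 = 1.39.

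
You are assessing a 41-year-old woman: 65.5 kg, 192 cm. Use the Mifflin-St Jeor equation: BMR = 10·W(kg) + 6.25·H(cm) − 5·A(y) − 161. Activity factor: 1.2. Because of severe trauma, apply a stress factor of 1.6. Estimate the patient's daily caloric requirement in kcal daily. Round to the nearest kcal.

Mifflin-St Jeor (female): BMR = 10(65.5) + 6.25(192) − 5(41) − 161 = 655 + 1200 − 205 − 161 = 1489 kcal/day.
TEE = BMR × activity factor = 1489 × 1.2 = 1786.8 kcal/day.
Apply stress factor: 1786.8 × 1.6 = 2858.88 kcal/day.

2859 kcal daily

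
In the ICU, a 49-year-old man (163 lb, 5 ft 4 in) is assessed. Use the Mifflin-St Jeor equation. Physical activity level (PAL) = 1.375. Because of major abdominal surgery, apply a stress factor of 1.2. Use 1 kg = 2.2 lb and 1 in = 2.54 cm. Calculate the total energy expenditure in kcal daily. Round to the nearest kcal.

2503 kcal daily

Convert to metric: weight = 163 ÷ 2.2 = 74.0909 kg; height = (5×12 + 4) × 2.54 = 64 × 2.54 = 162.56 cm.
Mifflin-St Jeor (male): BMR = 10(74.0909) + 6.25(162.56) − 5(49) + 5 = 740.9091 + 1016 − 245 + 5 = 1516.9091 kcal/day.
TEE = BMR × activity factor = 1516.9091 × 1.375 = 2085.75 kcal/day.
Apply stress factor: 2085.75 × 1.2 = 2502.9 kcal/day.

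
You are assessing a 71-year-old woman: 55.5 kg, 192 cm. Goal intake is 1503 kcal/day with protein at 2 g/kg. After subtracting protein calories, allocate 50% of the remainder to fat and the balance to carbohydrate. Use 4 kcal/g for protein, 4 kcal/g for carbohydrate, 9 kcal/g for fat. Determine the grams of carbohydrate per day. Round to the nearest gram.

Protein = 2 × 55.5 = 111 g → 111 × 4 = 444 kcal.
Non-protein calories = 1503 − 444 = 1059 kcal.
Fat: 50% × 1059 = 529.5 kcal; carbohydrate: 529.5 kcal.
Carbohydrate: 529.5 kcal ÷ 4 kcal/g = 132.375 g.

132 g/day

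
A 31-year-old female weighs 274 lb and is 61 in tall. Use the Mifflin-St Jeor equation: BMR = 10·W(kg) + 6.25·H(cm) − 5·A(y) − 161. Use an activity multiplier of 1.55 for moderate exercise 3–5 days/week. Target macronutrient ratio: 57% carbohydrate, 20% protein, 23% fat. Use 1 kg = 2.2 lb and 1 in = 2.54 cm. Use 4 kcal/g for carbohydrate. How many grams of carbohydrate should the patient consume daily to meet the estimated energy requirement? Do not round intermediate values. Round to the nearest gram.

419 g/day

Convert to metric: weight = 274 ÷ 2.2 = 124.5455 kg; height = 61 × 2.54 = 154.94 cm.
Mifflin-St Jeor (female): BMR = 10(124.5455) + 6.25(154.94) − 5(31) − 161 = 1245.4545 + 968.375 − 155 − 161 = 1897.8295 kcal/day.
TEE = 1897.8295 × 1.55 = 2941.6358 kcal/day.
Carbohydrate energy = 57% × 2941.6358 = 1676.7324 kcal.
Carbohydrate = 1676.7324 ÷ 4 kcal/g = 419.1831 g.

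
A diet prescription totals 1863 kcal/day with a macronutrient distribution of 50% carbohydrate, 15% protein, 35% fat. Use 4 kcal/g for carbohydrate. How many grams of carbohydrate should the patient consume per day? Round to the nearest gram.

233 g/day

Carbohydrate energy = 50% × 1863 = 931.5 kcal.
At 4 kcal/g: 931.5 ÷ 4 = 232.875 g.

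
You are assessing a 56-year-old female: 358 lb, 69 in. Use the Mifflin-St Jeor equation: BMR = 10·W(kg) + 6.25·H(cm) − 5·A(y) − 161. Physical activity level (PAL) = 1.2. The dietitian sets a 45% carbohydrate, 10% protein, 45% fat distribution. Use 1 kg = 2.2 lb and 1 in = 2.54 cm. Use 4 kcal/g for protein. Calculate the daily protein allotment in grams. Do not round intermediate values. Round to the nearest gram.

Convert to metric: weight = 358 ÷ 2.2 = 162.7273 kg; height = 69 × 2.54 = 175.26 cm.
Mifflin-St Jeor (female): BMR = 10(162.7273) + 6.25(175.26) − 5(56) − 161 = 1627.2727 + 1095.375 − 280 − 161 = 2281.6477 kcal/day.
TEE = 2281.6477 × 1.2 = 2737.9773 kcal/day.
Protein energy = 10% × 2737.9773 = 273.7977 kcal.
Protein = 273.7977 ÷ 4 kcal/g = 68.4494 g.

68 g/day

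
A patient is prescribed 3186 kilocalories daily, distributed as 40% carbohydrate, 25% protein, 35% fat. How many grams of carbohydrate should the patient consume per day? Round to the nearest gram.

319 g/day

Carbohydrate energy = 40% × 3186 = 1274.4 kcal.
At 4 kcal/g: 1274.4 ÷ 4 = 318.6 g.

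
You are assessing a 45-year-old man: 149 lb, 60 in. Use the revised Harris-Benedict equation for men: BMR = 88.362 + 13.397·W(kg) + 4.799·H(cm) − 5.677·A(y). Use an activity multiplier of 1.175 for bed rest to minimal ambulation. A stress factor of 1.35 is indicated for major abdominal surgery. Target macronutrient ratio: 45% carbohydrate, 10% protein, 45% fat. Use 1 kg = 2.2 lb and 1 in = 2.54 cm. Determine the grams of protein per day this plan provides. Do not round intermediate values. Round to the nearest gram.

58 g/day

Convert to metric: weight = 149 ÷ 2.2 = 67.7273 kg; height = 60 × 2.54 = 152.4 cm.
Harris-Benedict: BMR = 88.362 + 13.397(67.7273) + 4.799(152.4) − 5.677(45) = 1471.6069 kcal/day.
TEE = 1471.6069 × 1.175 = 1729.1381 kcal/day.
With stress factor 1.35: 1729.1381 × 1.35 = 2334.3364 kcal/day.
Protein energy = 10% × 2334.3364 = 233.4336 kcal.
Protein = 233.4336 ÷ 4 kcal/g = 58.3584 g.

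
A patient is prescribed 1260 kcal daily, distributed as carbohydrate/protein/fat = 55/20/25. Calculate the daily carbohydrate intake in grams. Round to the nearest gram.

173 g/day

Carbohydrate energy = 55% × 1260 = 693 kcal.
At 4 kcal/g: 693 ÷ 4 = 173.25 g.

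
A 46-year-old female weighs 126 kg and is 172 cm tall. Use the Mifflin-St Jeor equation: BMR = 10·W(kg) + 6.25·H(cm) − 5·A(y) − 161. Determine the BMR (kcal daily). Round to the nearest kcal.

Mifflin-St Jeor (female): BMR = 10(126) + 6.25(172) − 5(46) − 161 = 1260 + 1075 − 230 − 161 = 1944 kcal/day.

1944 kcal daily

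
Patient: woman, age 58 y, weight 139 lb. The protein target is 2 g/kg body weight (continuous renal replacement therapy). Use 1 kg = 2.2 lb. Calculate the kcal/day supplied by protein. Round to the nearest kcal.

505 kcal/day

Weight in kg = 139 ÷ 2.2 = 63.1818 kg.
Protein = 2 g/kg × 63.1818 kg = 126.3636 g/day.
Protein energy = 126.3636 g × 4 kcal/g = 505.4545 kcal/day.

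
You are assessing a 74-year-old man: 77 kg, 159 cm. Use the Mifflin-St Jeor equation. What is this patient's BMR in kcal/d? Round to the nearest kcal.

Mifflin-St Jeor (male): BMR = 10(77) + 6.25(159) − 5(74) + 5 = 770 + 993.75 − 370 + 5 = 1398.75 kcal/day.

1399 kcal/d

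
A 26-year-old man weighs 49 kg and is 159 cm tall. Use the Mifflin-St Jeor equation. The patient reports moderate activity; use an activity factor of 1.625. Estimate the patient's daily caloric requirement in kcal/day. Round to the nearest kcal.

2208 kcal/day

Mifflin-St Jeor (male): BMR = 10(49) + 6.25(159) − 5(26) + 5 = 490 + 993.75 − 130 + 5 = 1358.75 kcal/day.
TEE = BMR × activity factor = 1358.75 × 1.625 = 2207.9688 kcal/day.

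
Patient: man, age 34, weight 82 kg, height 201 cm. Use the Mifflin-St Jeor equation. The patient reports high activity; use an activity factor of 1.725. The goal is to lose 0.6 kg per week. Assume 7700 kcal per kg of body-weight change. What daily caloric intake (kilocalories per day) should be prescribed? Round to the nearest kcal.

Mifflin-St Jeor (male): BMR = 10(82) + 6.25(201) − 5(34) + 5 = 820 + 1256.25 − 170 + 5 = 1911.25 kcal/day.
TEE = 1911.25 × 1.725 = 3296.9063 kcal/day.
Required daily deficit = 0.6 × 7700 ÷ 7 = 660 kcal/day.
Target intake = 3296.9063 − 660 = 2636.9063 kcal/day.

2637 kilocalories per day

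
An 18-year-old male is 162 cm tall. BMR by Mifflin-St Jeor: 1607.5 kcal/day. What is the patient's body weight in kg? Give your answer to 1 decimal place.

1607.5 = 10·W + 6.25(162) − 5(18) + 5
10·W = 1607.5 − 927.5 = 680, so W = 68 kg.

68.0 kg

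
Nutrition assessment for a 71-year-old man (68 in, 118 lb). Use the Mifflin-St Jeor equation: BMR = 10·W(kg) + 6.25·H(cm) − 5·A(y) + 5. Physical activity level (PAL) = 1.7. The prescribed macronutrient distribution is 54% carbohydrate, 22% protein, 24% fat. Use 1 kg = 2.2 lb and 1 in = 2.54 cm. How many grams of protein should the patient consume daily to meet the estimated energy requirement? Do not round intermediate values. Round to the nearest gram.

118 g/day

Convert to metric: weight = 118 ÷ 2.2 = 53.6364 kg; height = 68 × 2.54 = 172.72 cm.
Mifflin-St Jeor (male): BMR = 10(53.6364) + 6.25(172.72) − 5(71) + 5 = 536.3636 + 1079.5 − 355 + 5 = 1265.8636 kcal/day.
TEE = 1265.8636 × 1.7 = 2151.9682 kcal/day.
Protein energy = 22% × 2151.9682 = 473.433 kcal.
Protein = 473.433 ÷ 4 kcal/g = 118.3583 g.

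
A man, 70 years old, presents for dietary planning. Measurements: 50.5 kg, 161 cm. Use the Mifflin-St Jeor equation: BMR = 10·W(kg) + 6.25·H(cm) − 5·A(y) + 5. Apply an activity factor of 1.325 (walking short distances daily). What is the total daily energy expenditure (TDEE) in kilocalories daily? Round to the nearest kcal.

1545 kilocalories daily

Mifflin-St Jeor (male): BMR = 10(50.5) + 6.25(161) − 5(70) + 5 = 505 + 1006.25 − 350 + 5 = 1166.25 kcal/day.
TEE = BMR × activity factor = 1166.25 × 1.325 = 1545.2813 kcal/day.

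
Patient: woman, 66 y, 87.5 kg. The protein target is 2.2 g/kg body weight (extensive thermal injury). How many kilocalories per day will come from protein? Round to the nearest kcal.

770 kcal/day

Protein = 2.2 g/kg × 87.5 kg = 192.5 g/day.
Protein energy = 192.5 g × 4 kcal/g = 770 kcal/day.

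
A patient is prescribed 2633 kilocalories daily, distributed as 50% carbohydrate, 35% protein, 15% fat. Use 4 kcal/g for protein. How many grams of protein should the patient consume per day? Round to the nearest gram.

Protein energy = 35% × 2633 = 921.55 kcal.
At 4 kcal/g: 921.55 ÷ 4 = 230.3875 g.

230 g/day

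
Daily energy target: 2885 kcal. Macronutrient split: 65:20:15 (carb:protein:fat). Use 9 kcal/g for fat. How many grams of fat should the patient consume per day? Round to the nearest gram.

48 g/day

Fat energy = 15% × 2885 = 432.75 kcal.
At 9 kcal/g: 432.75 ÷ 9 = 48.0833 g.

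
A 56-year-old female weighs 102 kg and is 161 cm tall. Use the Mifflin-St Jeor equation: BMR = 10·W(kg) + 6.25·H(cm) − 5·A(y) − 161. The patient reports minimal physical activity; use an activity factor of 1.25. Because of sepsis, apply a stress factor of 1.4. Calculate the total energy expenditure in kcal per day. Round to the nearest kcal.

2774 kcal per day

Mifflin-St Jeor (female): BMR = 10(102) + 6.25(161) − 5(56) − 161 = 1020 + 1006.25 − 280 − 161 = 1585.25 kcal/day.
TEE = BMR × activity factor = 1585.25 × 1.25 = 1981.5625 kcal/day.
Apply stress factor: 1981.5625 × 1.4 = 2774.1875 kcal/day.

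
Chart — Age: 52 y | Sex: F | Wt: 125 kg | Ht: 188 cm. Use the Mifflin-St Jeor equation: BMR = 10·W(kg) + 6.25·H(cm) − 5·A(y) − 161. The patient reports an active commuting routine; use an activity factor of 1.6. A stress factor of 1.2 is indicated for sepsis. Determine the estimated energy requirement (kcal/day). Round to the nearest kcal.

Mifflin-St Jeor (female): BMR = 10(125) + 6.25(188) − 5(52) − 161 = 1250 + 1175 − 260 − 161 = 2004 kcal/day.
TEE = BMR × activity factor = 2004 × 1.6 = 3206.4 kcal/day.
Apply stress factor: 3206.4 × 1.2 = 3847.68 kcal/day.

3848 kcal/day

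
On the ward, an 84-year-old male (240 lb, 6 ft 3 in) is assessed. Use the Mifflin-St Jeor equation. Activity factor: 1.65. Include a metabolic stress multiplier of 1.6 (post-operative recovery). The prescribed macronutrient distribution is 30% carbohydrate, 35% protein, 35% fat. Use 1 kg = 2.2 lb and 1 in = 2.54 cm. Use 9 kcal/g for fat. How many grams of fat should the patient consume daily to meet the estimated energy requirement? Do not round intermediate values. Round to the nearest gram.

192 g/day

Convert to metric: weight = 240 ÷ 2.2 = 109.0909 kg; height = (6×12 + 3) × 2.54 = 75 × 2.54 = 190.5 cm.
Mifflin-St Jeor (male): BMR = 10(109.0909) + 6.25(190.5) − 5(84) + 5 = 1090.9091 + 1190.625 − 420 + 5 = 1866.5341 kcal/day.
TEE = 1866.5341 × 1.65 = 3079.7813 kcal/day.
With stress factor 1.6: 3079.7813 × 1.6 = 4927.65 kcal/day.
Fat energy = 35% × 4927.65 = 1724.6775 kcal.
Fat = 1724.6775 ÷ 9 kcal/g = 191.6308 g.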